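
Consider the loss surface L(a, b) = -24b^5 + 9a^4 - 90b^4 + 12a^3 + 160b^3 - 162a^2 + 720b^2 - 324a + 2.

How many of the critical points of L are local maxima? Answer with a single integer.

2

L separates as a function of a plus a function of b, so ∇L=0 decouples.
∂L/∂a = 36(a - 3)(a + 1)(a + 3) = 0 at a ∈ {-3, -1, 3}; ∂L/∂b = -120b(b - 2)(b + 2)(b + 3) = 0 at b ∈ {-3, -2, 0, 2}.
The Hessian is diagonal: diag(L_aa, L_bb). Second derivatives: L_aa(-3)=432, L_aa(-1)=-288, L_aa(3)=864; L_bb(-3)=1800, L_bb(-2)=-960, L_bb(0)=1440, L_bb(2)=-4800.
Local maxima occur where both diagonal entries negative: (-1, -2), (-1, 2). Count: 2.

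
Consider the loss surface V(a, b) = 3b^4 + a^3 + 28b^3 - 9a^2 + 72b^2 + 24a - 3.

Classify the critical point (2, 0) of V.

saddle point

The mixed partial ∂²V/∂a∂b is 0, so the Hessian at any point is diag(V_aa, V_bb) = diag(6(a - 3), 12(3b^2 + 14b + 12)).
At (2, 0): H = diag(-6, 144).
The eigenvalues have opposite signs, so H is indefinite: a saddle point.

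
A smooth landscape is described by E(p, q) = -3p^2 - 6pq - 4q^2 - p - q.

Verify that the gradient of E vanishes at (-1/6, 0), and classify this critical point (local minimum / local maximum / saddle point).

local maximum

∇E = (-6p - 6q - 1, -6p - 8q - 1); substituting (-1/6, 0) gives ∇E = (0, 0), so (-1/6, 0) is indeed a critical point.
The Hessian of E is constant: H = [[-6, -6], [-6, -8]].
det(H) = (-6)·(-8) − (-6)² = 12.
det(H) > 0 and tr(H) = -14 < 0, so H is negative definite and the point is a local maximum.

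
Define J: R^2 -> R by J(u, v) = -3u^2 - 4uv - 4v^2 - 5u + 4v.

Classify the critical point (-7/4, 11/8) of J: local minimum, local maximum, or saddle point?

The Hessian of J is constant: H = [[-6, -4], [-4, -8]].
det(H) = (-6)·(-8) − (-4)² = 32.
det(H) > 0 and tr(H) = -14 < 0, so H is negative definite and the point is a local maximum.

local maximum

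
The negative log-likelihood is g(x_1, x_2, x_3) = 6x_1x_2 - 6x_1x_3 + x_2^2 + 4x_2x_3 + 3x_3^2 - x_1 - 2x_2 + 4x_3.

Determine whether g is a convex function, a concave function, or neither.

g is quadratic, so its Hessian is the constant matrix H = [[0, 6, -6], [6, 2, 4], [-6, 4, 6]].
Leading principal minors: 0, -36, -576.
Neither pattern holds ⇒ H is indefinite ⇒ neither convex nor concave.

neither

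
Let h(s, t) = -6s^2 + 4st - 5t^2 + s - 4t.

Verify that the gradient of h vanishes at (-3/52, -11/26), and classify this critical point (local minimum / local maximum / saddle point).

∇h = (-12s + 4t + 1, 4s - 10t - 4); substituting (-3/52, -11/26) gives ∇h = (0, 0), so (-3/52, -11/26) is indeed a critical point.
The Hessian of h is constant: H = [[-12, 4], [4, -10]].
det(H) = (-12)·(-10) − 4² = 104.
det(H) > 0 and tr(H) = -22 < 0, so H is negative definite and the point is a local maximum.

local maximum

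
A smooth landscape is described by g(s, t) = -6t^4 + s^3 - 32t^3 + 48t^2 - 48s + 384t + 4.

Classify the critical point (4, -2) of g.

The mixed partial ∂²g/∂s∂t is 0, so the Hessian at any point is diag(g_ss, g_tt) = diag(6s, 24(-3t^2 - 8t + 4)).
At (4, -2): H = diag(24, 192).
Both eigenvalues are positive, so H is positive definite: a local minimum.

local minimum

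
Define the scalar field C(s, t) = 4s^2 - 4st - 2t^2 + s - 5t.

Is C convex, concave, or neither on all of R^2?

C is quadratic, so its Hessian is the constant matrix H = [[8, -4], [-4, -4]].
det(H) = -48, tr(H) = 4.
det(H) < 0, so H is indefinite: neither convex nor concave.

neither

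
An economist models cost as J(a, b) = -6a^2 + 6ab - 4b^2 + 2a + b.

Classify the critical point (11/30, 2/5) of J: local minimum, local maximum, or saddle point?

local maximum

The Hessian of J is constant: H = [[-12, 6], [6, -8]].
det(H) = (-12)·(-8) − 6² = 60.
det(H) > 0 and tr(H) = -20 < 0, so H is negative definite and the point is a local maximum.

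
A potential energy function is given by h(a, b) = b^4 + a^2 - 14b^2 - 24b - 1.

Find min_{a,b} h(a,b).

h(a,b) separates as P(a) + Q(b) − 1, so its minimum is min P + min Q − 1.
P'(a) = 2a vanishes at a ∈ {0}; Q'(b) = 4(b - 3)(b + 1)(b + 2) vanishes at b ∈ {-2, -1, 3}.
Local minima of P (where P''>0): P(0)=0. Local minima of Q: Q(-2)=8, Q(3)=-117.
So the global minimum of h is P(0) + Q(3) − 1 = 0 − 117 − 1 = -118, attained at (0, 3).

-118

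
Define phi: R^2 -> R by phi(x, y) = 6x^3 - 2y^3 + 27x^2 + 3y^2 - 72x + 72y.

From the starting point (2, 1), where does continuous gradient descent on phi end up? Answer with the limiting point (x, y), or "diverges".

phi is separable, so gradient descent decouples: x follows -∂phi/∂x, y follows -∂phi/∂y.
∂phi/∂x = 18(x - 1)(x + 4); at x=2 this is 108, so x decreases.
∂phi/∂y = -6(y - 4)(y + 3); at y=1 this is 72, so y decreases.
x converges to its nearest critical value 1 (a local min of the x-part); y converges to -3. The iterate converges to (1, -3).

(1, -3)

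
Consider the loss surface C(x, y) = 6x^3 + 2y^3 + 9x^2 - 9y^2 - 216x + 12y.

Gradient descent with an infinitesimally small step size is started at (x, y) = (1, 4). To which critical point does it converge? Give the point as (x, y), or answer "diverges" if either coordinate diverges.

(3, 2)

C is separable, so gradient descent decouples: x follows -∂C/∂x, y follows -∂C/∂y.
∂C/∂x = 18(x - 3)(x + 4); at x=1 this is -180, so x increases.
∂C/∂y = 6(y - 2)(y - 1); at y=4 this is 36, so y decreases.
x converges to its nearest critical value 3 (a local min of the x-part); y converges to 2. The iterate converges to (3, 2).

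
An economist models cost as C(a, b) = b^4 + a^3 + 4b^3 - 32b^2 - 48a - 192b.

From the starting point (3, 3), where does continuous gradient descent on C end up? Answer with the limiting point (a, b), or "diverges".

C is separable, so gradient descent decouples: a follows -∂C/∂a, b follows -∂C/∂b.
∂C/∂a = 3(a - 4)(a + 4); at a=3 this is -21, so a increases.
∂C/∂b = 4(b - 4)(b + 3)(b + 4); at b=3 this is -168, so b increases.
a converges to its nearest critical value 4 (a local min of the a-part); b converges to 4. The iterate converges to (4, 4).

(4, 4)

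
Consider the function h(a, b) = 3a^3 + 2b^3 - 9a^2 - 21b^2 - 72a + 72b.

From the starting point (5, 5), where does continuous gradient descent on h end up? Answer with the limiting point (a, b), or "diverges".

(4, 4)

h is separable, so gradient descent decouples: a follows -∂h/∂a, b follows -∂h/∂b.
∂h/∂a = 9(a - 4)(a + 2); at a=5 this is 63, so a decreases.
∂h/∂b = 6(b - 4)(b - 3); at b=5 this is 12, so b decreases.
a converges to its nearest critical value 4 (a local min of the a-part); b converges to 4. The iterate converges to (4, 4).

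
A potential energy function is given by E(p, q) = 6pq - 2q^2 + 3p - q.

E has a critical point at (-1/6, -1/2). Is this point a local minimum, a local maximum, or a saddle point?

The Hessian of E is constant: H = [[0, 6], [6, -4]].
det(H) = 0·(-4) − 6² = -36.
Since det(H) < 0, H is indefinite and the critical point is a saddle point.

saddle point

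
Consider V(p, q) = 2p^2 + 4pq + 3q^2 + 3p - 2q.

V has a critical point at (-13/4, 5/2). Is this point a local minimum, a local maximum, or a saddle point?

local minimum

The Hessian of V is constant: H = [[4, 4], [4, 6]].
det(H) = 4·6 − 4² = 8.
det(H) > 0 and tr(H) = 10 > 0, so H is positive definite and the point is a local minimum.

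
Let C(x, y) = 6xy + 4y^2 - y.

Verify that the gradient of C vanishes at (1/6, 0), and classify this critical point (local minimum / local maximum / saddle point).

∇C = (6y, 6x + 8y - 1); substituting (1/6, 0) gives ∇C = (0, 0), so (1/6, 0) is indeed a critical point.
The Hessian of C is constant: H = [[0, 6], [6, 8]].
det(H) = 0·8 − 6² = -36.
Since det(H) < 0, H is indefinite and the critical point is a saddle point.

saddle point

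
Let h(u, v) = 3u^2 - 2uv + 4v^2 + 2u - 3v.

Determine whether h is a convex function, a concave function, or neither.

h is quadratic, so its Hessian is the constant matrix H = [[6, -2], [-2, 8]].
det(H) = 44, tr(H) = 14.
det(H) > 0 and tr(H) > 0, so H is positive definite everywhere: convex.

convex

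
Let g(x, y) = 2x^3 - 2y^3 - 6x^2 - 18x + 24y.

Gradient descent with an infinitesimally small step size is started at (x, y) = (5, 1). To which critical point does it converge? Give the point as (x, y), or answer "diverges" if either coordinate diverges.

(3, -2)

g is separable, so gradient descent decouples: x follows -∂g/∂x, y follows -∂g/∂y.
∂g/∂x = 6(x - 3)(x + 1); at x=5 this is 72, so x decreases.
∂g/∂y = -6(y - 2)(y + 2); at y=1 this is 18, so y decreases.
x converges to its nearest critical value 3 (a local min of the x-part); y converges to -2. The iterate converges to (3, -2).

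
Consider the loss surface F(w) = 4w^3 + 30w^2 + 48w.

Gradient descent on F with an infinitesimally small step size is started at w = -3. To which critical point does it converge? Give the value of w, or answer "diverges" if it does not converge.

F'(w) = 12(w + 1)(w + 4), so F'(-3) = -24.
Gradient descent moves in the -F' direction, i.e. w is increasing.
The nearest critical point in that direction is w = -1, where F'' = 36 > 0 (a local minimum). The iterate converges there.

-1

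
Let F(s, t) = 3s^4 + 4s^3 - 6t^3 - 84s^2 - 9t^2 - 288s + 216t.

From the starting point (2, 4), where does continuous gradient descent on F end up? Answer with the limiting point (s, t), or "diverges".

diverges

F is separable, so gradient descent decouples: s follows -∂F/∂s, t follows -∂F/∂t.
∂F/∂s = 12(s - 4)(s + 2)(s + 3); at s=2 this is -480, so s increases.
∂F/∂t = -18(t - 3)(t + 4); at t=4 this is -144, so t increases.
The t-coordinate has no critical point in that direction and runs off to infinity.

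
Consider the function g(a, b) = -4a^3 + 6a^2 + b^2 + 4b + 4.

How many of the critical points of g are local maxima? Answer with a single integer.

0

g separates as a function of a plus a function of b, so ∇g=0 decouples.
∂g/∂a = -12a(a - 1) = 0 at a ∈ {0, 1}; ∂g/∂b = 2(b + 2) = 0 at b ∈ {-2}.
The Hessian is diagonal: diag(g_aa, g_bb). Second derivatives: g_aa(0)=12, g_aa(1)=-12; g_bb(-2)=2.
Local maxima occur where both diagonal entries negative: none. Count: 0.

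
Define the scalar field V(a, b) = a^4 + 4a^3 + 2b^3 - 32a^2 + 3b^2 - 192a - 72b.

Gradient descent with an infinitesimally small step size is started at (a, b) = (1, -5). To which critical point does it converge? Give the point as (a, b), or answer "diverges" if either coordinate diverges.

diverges

V is separable, so gradient descent decouples: a follows -∂V/∂a, b follows -∂V/∂b.
∂V/∂a = 4(a - 4)(a + 3)(a + 4); at a=1 this is -240, so a increases.
∂V/∂b = 6(b - 3)(b + 4); at b=-5 this is 48, so b decreases.
The b-coordinate has no critical point in that direction and runs off to infinity.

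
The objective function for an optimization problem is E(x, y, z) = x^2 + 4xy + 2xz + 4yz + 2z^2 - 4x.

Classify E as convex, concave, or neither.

E is quadratic, so its Hessian is the constant matrix H = [[2, 4, 2], [4, 0, 4], [2, 4, 4]].
Leading principal minors: 2, -16, -32.
Neither pattern holds ⇒ H is indefinite ⇒ neither convex nor concave.

neither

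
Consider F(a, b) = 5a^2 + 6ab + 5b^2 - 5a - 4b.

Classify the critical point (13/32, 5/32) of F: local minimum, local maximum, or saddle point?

The Hessian of F is constant: H = [[10, 6], [6, 10]].
det(H) = 10·10 − 6² = 64.
det(H) > 0 and tr(H) = 20 > 0, so H is positive definite and the point is a local minimum.

local minimum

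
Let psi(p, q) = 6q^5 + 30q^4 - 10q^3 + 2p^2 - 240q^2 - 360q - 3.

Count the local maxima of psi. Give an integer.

psi separates as a function of p plus a function of q, so ∇psi=0 decouples.
∂psi/∂p = 4p = 0 at p ∈ {0}; ∂psi/∂q = 30(q - 2)(q + 1)(q + 2)(q + 3) = 0 at q ∈ {-3, -2, -1, 2}.
The Hessian is diagonal: diag(psi_pp, psi_qq). Second derivatives: psi_pp(0)=4; psi_qq(-3)=-300, psi_qq(-2)=120, psi_qq(-1)=-180, psi_qq(2)=1800.
Local maxima occur where both diagonal entries negative: none. Count: 0.

0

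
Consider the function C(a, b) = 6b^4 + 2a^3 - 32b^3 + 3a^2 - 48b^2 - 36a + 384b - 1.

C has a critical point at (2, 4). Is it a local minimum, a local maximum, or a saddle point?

local minimum

The mixed partial ∂²C/∂a∂b is 0, so the Hessian at any point is diag(C_aa, C_bb) = diag(6(2a + 1), 24(3b^2 - 8b - 4)).
At (2, 4): H = diag(30, 288).
Both eigenvalues are positive, so H is positive definite: a local minimum.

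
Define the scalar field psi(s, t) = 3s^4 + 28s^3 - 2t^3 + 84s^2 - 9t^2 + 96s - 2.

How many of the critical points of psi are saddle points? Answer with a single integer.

psi separates as a function of s plus a function of t, so ∇psi=0 decouples.
∂psi/∂s = 12(s + 1)(s + 2)(s + 4) = 0 at s ∈ {-4, -2, -1}; ∂psi/∂t = -6t(t + 3) = 0 at t ∈ {-3, 0}.
The Hessian is diagonal: diag(psi_ss, psi_tt). Second derivatives: psi_ss(-4)=72, psi_ss(-2)=-24, psi_ss(-1)=36; psi_tt(-3)=18, psi_tt(0)=-18.
Saddle points occur where the two diagonal entries have opposite signs: (-4, 0), (-2, -3), (-1, 0). Count: 3.

3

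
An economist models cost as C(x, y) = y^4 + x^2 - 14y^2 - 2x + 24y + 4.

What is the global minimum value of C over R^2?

-114

C(x,y) separates as P(x) + Q(y) + 4, so its minimum is min P + min Q + 4.
P'(x) = 2x - 2 vanishes at x ∈ {1}; Q'(y) = 4(y - 2)(y - 1)(y + 3) vanishes at y ∈ {-3, 1, 2}.
Local minima of P (where P''>0): P(1)=-1. Local minima of Q: Q(-3)=-117, Q(2)=8.
So the global minimum of C is P(1) + Q(-3) + 4 = -1 − 117 + 4 = -114, attained at (1, -3).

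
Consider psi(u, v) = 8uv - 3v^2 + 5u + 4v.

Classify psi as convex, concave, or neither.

neither

psi is quadratic, so its Hessian is the constant matrix H = [[0, 8], [8, -6]].
det(H) = -64, tr(H) = -6.
det(H) < 0, so H is indefinite: neither convex nor concave.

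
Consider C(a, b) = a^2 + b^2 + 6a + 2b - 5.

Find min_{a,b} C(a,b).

-15

C(a,b) separates as P(a) + Q(b) − 5, so its minimum is min P + min Q − 5.
P'(a) = 2a + 6 vanishes at a ∈ {-3}; Q'(b) = 2b + 2 vanishes at b ∈ {-1}.
Local minima of P (where P''>0): P(-3)=-9. Local minima of Q: Q(-1)=-1.
So the global minimum of C is P(-3) + Q(-1) − 5 = -9 − 1 − 5 = -15, attained at (-3, -1).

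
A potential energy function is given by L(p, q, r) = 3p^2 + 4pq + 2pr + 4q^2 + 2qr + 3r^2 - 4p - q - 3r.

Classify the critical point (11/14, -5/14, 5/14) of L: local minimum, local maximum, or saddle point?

local minimum

The Hessian is constant: H = [[6, 4, 2], [4, 8, 2], [2, 2, 6]].
Leading principal minors: Δ₁ = 6, Δ₂ = 32, Δ₃ = 168.
All leading minors are positive, so H is positive definite: a local minimum.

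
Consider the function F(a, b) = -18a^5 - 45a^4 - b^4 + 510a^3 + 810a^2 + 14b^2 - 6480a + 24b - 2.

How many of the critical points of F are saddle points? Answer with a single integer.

6

F separates as a function of a plus a function of b, so ∇F=0 decouples.
∂F/∂a = -90(a - 3)(a - 2)(a + 3)(a + 4) = 0 at a ∈ {-4, -3, 2, 3}; ∂F/∂b = -4(b - 3)(b + 1)(b + 2) = 0 at b ∈ {-2, -1, 3}.
The Hessian is diagonal: diag(F_aa, F_bb). Second derivatives: F_aa(-4)=3780, F_aa(-3)=-2700, F_aa(2)=2700, F_aa(3)=-3780; F_bb(-2)=-20, F_bb(-1)=16, F_bb(3)=-80.
Saddle points occur where the two diagonal entries have opposite signs: (-4, -2), (-4, 3), (-3, -1), (2, -2), (2, 3), (3, -1). Count: 6.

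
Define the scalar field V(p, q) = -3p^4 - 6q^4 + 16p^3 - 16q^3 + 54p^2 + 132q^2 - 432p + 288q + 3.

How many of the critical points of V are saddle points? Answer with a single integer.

4

V separates as a function of p plus a function of q, so ∇V=0 decouples.
∂V/∂p = -12(p - 4)(p - 3)(p + 3) = 0 at p ∈ {-3, 3, 4}; ∂V/∂q = -24(q - 3)(q + 1)(q + 4) = 0 at q ∈ {-4, -1, 3}.
The Hessian is diagonal: diag(V_pp, V_qq). Second derivatives: V_pp(-3)=-504, V_pp(3)=72, V_pp(4)=-84; V_qq(-4)=-504, V_qq(-1)=288, V_qq(3)=-672.
Saddle points occur where the two diagonal entries have opposite signs: (-3, -1), (3, -4), (3, 3), (4, -1). Count: 4.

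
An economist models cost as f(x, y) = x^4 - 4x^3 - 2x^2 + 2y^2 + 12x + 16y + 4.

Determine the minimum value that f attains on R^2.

f(x,y) separates as P(x) + Q(y) + 4, so its minimum is min P + min Q + 4.
P'(x) = 4(x - 3)(x - 1)(x + 1) vanishes at x ∈ {-1, 1, 3}; Q'(y) = 4y + 16 vanishes at y ∈ {-4}.
Local minima of P (where P''>0): P(-1)=-9, P(3)=-9. Local minima of Q: Q(-4)=-32.
So the global minimum of f is P(-1) + Q(-4) + 4 = -9 − 32 + 4 = -37, attained at (-1, -4).

-37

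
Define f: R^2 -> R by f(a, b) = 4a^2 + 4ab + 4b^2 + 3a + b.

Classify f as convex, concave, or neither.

f is quadratic, so its Hessian is the constant matrix H = [[8, 4], [4, 8]].
det(H) = 48, tr(H) = 16.
det(H) > 0 and tr(H) > 0, so H is positive definite everywhere: convex.

convex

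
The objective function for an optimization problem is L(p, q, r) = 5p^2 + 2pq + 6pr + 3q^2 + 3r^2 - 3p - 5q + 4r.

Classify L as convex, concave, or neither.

L is quadratic, so its Hessian is the constant matrix H = [[10, 2, 6], [2, 6, 0], [6, 0, 6]].
Leading principal minors: 10, 56, 120.
All positive ⇒ H ≻ 0 ⇒ convex.

convex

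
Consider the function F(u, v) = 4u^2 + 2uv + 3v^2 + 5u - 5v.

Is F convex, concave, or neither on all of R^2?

convex

F is quadratic, so its Hessian is the constant matrix H = [[8, 2], [2, 6]].
det(H) = 44, tr(H) = 14.
det(H) > 0 and tr(H) > 0, so H is positive definite everywhere: convex.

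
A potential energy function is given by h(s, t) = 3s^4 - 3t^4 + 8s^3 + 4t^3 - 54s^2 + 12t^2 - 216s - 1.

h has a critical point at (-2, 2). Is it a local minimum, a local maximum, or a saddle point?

The mixed partial ∂²h/∂s∂t is 0, so the Hessian at any point is diag(h_ss, h_tt) = diag(12(3s^2 + 4s - 9), 12(-3t^2 + 2t + 2)).
At (-2, 2): H = diag(-60, -72).
Both eigenvalues are negative, so H is negative definite: a local maximum.

local maximum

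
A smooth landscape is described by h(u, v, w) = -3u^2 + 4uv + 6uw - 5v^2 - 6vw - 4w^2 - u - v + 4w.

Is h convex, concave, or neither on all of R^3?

h is quadratic, so its Hessian is the constant matrix H = [[-6, 4, 6], [4, -10, -6], [6, -6, -8]].
Leading principal minors: -6, 44, -64.
Signs alternate −, +, − ⇒ H ≺ 0 ⇒ concave.

concave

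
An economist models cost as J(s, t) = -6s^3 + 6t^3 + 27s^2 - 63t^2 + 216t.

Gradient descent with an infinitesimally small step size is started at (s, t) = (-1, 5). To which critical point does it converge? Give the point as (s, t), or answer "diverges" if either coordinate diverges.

(0, 4)

J is separable, so gradient descent decouples: s follows -∂J/∂s, t follows -∂J/∂t.
∂J/∂s = -18s(s - 3); at s=-1 this is -72, so s increases.
∂J/∂t = 18(t - 4)(t - 3); at t=5 this is 36, so t decreases.
s converges to its nearest critical value 0 (a local min of the s-part); t converges to 4. The iterate converges to (0, 4).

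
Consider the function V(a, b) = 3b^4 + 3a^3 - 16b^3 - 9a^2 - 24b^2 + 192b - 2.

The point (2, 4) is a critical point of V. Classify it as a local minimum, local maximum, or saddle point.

The mixed partial ∂²V/∂a∂b is 0, so the Hessian at any point is diag(V_aa, V_bb) = diag(18(a - 1), 12(3b^2 - 8b - 4)).
At (2, 4): H = diag(18, 144).
Both eigenvalues are positive, so H is positive definite: a local minimum.

local minimum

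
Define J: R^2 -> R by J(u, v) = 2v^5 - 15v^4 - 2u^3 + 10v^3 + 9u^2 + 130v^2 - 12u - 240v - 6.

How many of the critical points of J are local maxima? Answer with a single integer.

J separates as a function of u plus a function of v, so ∇J=0 decouples.
∂J/∂u = -6(u - 2)(u - 1) = 0 at u ∈ {1, 2}; ∂J/∂v = 10(v - 4)(v - 3)(v - 1)(v + 2) = 0 at v ∈ {-2, 1, 3, 4}.
The Hessian is diagonal: diag(J_uu, J_vv). Second derivatives: J_uu(1)=6, J_uu(2)=-6; J_vv(-2)=-900, J_vv(1)=180, J_vv(3)=-100, J_vv(4)=180.
Local maxima occur where both diagonal entries negative: (2, -2), (2, 3). Count: 2.

2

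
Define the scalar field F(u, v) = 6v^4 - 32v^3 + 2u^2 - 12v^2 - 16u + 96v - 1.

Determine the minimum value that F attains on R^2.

-353

F(u,v) separates as P(u) + Q(v) − 1, so its minimum is min P + min Q − 1.
P'(u) = 4u - 16 vanishes at u ∈ {4}; Q'(v) = 24(v - 4)(v - 1)(v + 1) vanishes at v ∈ {-1, 1, 4}.
Local minima of P (where P''>0): P(4)=-32. Local minima of Q: Q(-1)=-70, Q(4)=-320.
So the global minimum of F is P(4) + Q(4) − 1 = -32 − 320 − 1 = -353, attained at (4, 4).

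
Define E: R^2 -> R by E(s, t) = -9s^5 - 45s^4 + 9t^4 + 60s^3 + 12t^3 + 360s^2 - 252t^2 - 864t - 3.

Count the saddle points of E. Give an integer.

6

E separates as a function of s plus a function of t, so ∇E=0 decouples.
∂E/∂s = -45s(s - 2)(s + 2)(s + 4) = 0 at s ∈ {-4, -2, 0, 2}; ∂E/∂t = 36(t - 4)(t + 2)(t + 3) = 0 at t ∈ {-3, -2, 4}.
The Hessian is diagonal: diag(E_ss, E_tt). Second derivatives: E_ss(-4)=2160, E_ss(-2)=-720, E_ss(0)=720, E_ss(2)=-2160; E_tt(-3)=252, E_tt(-2)=-216, E_tt(4)=1512.
Saddle points occur where the two diagonal entries have opposite signs: (-4, -2), (-2, -3), (-2, 4), (0, -2), (2, -3), (2, 4). Count: 6.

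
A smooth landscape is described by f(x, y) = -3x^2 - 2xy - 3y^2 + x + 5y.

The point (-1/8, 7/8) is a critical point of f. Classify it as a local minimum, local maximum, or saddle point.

local maximum

The Hessian of f is constant: H = [[-6, -2], [-2, -6]].
det(H) = (-6)·(-6) − (-2)² = 32.
det(H) > 0 and tr(H) = -12 < 0, so H is negative definite and the point is a local maximum.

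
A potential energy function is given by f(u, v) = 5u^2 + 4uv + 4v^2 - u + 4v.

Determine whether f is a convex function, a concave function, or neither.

convex

f is quadratic, so its Hessian is the constant matrix H = [[10, 4], [4, 8]].
det(H) = 64, tr(H) = 18.
det(H) > 0 and tr(H) > 0, so H is positive definite everywhere: convex.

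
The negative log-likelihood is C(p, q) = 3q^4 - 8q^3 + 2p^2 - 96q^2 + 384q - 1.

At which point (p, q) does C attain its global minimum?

C(p,q) separates as A(p) + B(q) − 1, so its minimum is min A + min B − 1.
A'(p) = 4p vanishes at p ∈ {0}; B'(q) = 12(q - 4)(q - 2)(q + 4) vanishes at q ∈ {-4, 2, 4}.
Local minima of A (where A''>0): A(0)=0. Local minima of B: B(-4)=-1792, B(4)=256.
So the global minimum of C is A(0) + B(-4) − 1 = 0 − 1792 − 1 = -1793, attained at (0, -4).

(0, -4)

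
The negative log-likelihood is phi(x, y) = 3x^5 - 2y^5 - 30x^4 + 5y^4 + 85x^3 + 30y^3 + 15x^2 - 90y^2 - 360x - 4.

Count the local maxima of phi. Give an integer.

phi separates as a function of x plus a function of y, so ∇phi=0 decouples.
∂phi/∂x = 15(x - 4)(x - 3)(x - 2)(x + 1) = 0 at x ∈ {-1, 2, 3, 4}; ∂phi/∂y = -10y(y - 3)(y - 2)(y + 3) = 0 at y ∈ {-3, 0, 2, 3}.
The Hessian is diagonal: diag(phi_xx, phi_yy). Second derivatives: phi_xx(-1)=-900, phi_xx(2)=90, phi_xx(3)=-60, phi_xx(4)=150; phi_yy(-3)=900, phi_yy(0)=-180, phi_yy(2)=100, phi_yy(3)=-180.
Local maxima occur where both diagonal entries negative: (-1, 0), (-1, 3), (3, 0), (3, 3). Count: 4.

4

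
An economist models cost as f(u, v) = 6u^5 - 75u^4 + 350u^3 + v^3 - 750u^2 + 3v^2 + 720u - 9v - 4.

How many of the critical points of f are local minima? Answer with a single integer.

2

f separates as a function of u plus a function of v, so ∇f=0 decouples.
∂f/∂u = 30(u - 4)(u - 3)(u - 2)(u - 1) = 0 at u ∈ {1, 2, 3, 4}; ∂f/∂v = 3(v - 1)(v + 3) = 0 at v ∈ {-3, 1}.
The Hessian is diagonal: diag(f_uu, f_vv). Second derivatives: f_uu(1)=-180, f_uu(2)=60, f_uu(3)=-60, f_uu(4)=180; f_vv(-3)=-12, f_vv(1)=12.
Local minima occur where both diagonal entries positive: (2, 1), (4, 1). Count: 2.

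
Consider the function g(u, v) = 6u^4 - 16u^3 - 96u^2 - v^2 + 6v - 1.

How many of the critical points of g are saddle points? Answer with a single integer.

2

g separates as a function of u plus a function of v, so ∇g=0 decouples.
∂g/∂u = 24u(u - 4)(u + 2) = 0 at u ∈ {-2, 0, 4}; ∂g/∂v = -2(v - 3) = 0 at v ∈ {3}.
The Hessian is diagonal: diag(g_uu, g_vv). Second derivatives: g_uu(-2)=288, g_uu(0)=-192, g_uu(4)=576; g_vv(3)=-2.
Saddle points occur where the two diagonal entries have opposite signs: (-2, 3), (4, 3). Count: 2.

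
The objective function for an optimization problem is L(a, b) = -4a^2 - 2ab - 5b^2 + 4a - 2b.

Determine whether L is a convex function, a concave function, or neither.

concave

L is quadratic, so its Hessian is the constant matrix H = [[-8, -2], [-2, -10]].
det(H) = 76, tr(H) = -18.
det(H) > 0 and tr(H) < 0, so H is negative definite everywhere: concave.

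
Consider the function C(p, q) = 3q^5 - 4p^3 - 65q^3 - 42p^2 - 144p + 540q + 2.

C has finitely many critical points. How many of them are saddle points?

4

C separates as a function of p plus a function of q, so ∇C=0 decouples.
∂C/∂p = -12(p + 3)(p + 4) = 0 at p ∈ {-4, -3}; ∂C/∂q = 15(q - 3)(q - 2)(q + 2)(q + 3) = 0 at q ∈ {-3, -2, 2, 3}.
The Hessian is diagonal: diag(C_pp, C_qq). Second derivatives: C_pp(-4)=12, C_pp(-3)=-12; C_qq(-3)=-450, C_qq(-2)=300, C_qq(2)=-300, C_qq(3)=450.
Saddle points occur where the two diagonal entries have opposite signs: (-4, -3), (-4, 2), (-3, -2), (-3, 3). Count: 4.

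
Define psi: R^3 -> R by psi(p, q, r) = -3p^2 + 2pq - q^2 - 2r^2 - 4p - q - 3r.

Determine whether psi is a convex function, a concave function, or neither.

concave

psi is quadratic, so its Hessian is the constant matrix H = [[-6, 2, 0], [2, -2, 0], [0, 0, -4]].
Leading principal minors: -6, 8, -32.
Signs alternate −, +, − ⇒ H ≺ 0 ⇒ concave.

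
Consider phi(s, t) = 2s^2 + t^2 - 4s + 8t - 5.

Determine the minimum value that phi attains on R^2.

phi(s,t) separates as P(s) + Q(t) − 5, so its minimum is min P + min Q − 5.
P'(s) = 4s - 4 vanishes at s ∈ {1}; Q'(t) = 2(t + 4) vanishes at t ∈ {-4}.
Local minima of P (where P''>0): P(1)=-2. Local minima of Q: Q(-4)=-16.
So the global minimum of phi is P(1) + Q(-4) − 5 = -2 − 16 − 5 = -23, attained at (1, -4).

-23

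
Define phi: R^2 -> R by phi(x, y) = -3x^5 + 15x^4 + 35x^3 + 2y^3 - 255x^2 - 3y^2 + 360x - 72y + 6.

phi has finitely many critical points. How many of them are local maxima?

phi separates as a function of x plus a function of y, so ∇phi=0 decouples.
∂phi/∂x = -15(x - 4)(x - 2)(x - 1)(x + 3) = 0 at x ∈ {-3, 1, 2, 4}; ∂phi/∂y = 6(y - 4)(y + 3) = 0 at y ∈ {-3, 4}.
The Hessian is diagonal: diag(phi_xx, phi_yy). Second derivatives: phi_xx(-3)=2100, phi_xx(1)=-180, phi_xx(2)=150, phi_xx(4)=-630; phi_yy(-3)=-42, phi_yy(4)=42.
Local maxima occur where both diagonal entries negative: (1, -3), (4, -3). Count: 2.

2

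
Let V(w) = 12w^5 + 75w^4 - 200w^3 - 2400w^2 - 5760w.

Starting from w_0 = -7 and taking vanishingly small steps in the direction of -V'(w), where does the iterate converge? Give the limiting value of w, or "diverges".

V'(w) = 60(w - 4)(w + 2)(w + 3)(w + 4), so V'(-7) = 39600.
Gradient descent moves in the -V' direction, i.e. w is decreasing.
There is no critical point below w=-7, and V' keeps the same sign, so the iterate runs off to −∞.

diverges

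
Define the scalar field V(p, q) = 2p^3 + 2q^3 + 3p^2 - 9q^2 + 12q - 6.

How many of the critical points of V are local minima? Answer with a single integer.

1

V separates as a function of p plus a function of q, so ∇V=0 decouples.
∂V/∂p = 6p(p + 1) = 0 at p ∈ {-1, 0}; ∂V/∂q = 6(q - 2)(q - 1) = 0 at q ∈ {1, 2}.
The Hessian is diagonal: diag(V_pp, V_qq). Second derivatives: V_pp(-1)=-6, V_pp(0)=6; V_qq(1)=-6, V_qq(2)=6.
Local minima occur where both diagonal entries positive: (0, 2). Count: 1.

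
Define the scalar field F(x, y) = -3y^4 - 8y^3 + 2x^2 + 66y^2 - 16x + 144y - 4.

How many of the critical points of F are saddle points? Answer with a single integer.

2

F separates as a function of x plus a function of y, so ∇F=0 decouples.
∂F/∂x = 4(x - 4) = 0 at x ∈ {4}; ∂F/∂y = -12(y - 3)(y + 1)(y + 4) = 0 at y ∈ {-4, -1, 3}.
The Hessian is diagonal: diag(F_xx, F_yy). Second derivatives: F_xx(4)=4; F_yy(-4)=-252, F_yy(-1)=144, F_yy(3)=-336.
Saddle points occur where the two diagonal entries have opposite signs: (4, -4), (4, 3). Count: 2.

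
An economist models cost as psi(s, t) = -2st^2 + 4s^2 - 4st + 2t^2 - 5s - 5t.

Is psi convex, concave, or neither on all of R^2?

The term -2st^2 is cubic, so the Hessian is not constant.
∂²psi/∂t² = -4s + 4, which takes both signs as s varies (negative for sufficiently large s). A diagonal entry of the Hessian changing sign means the Hessian is neither positive- nor negative-semidefinite on all of R^2.

neither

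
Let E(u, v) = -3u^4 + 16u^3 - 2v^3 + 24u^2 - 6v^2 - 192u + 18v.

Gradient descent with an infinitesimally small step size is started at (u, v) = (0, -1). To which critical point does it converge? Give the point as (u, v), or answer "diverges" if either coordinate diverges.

(2, -3)

E is separable, so gradient descent decouples: u follows -∂E/∂u, v follows -∂E/∂v.
∂E/∂u = -12(u - 4)(u - 2)(u + 2); at u=0 this is -192, so u increases.
∂E/∂v = -6(v - 1)(v + 3); at v=-1 this is 24, so v decreases.
u converges to its nearest critical value 2 (a local min of the u-part); v converges to -3. The iterate converges to (2, -3).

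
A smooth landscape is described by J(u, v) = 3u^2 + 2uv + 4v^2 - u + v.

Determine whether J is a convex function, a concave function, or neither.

convex

J is quadratic, so its Hessian is the constant matrix H = [[6, 2], [2, 8]].
det(H) = 44, tr(H) = 14.
det(H) > 0 and tr(H) > 0, so H is positive definite everywhere: convex.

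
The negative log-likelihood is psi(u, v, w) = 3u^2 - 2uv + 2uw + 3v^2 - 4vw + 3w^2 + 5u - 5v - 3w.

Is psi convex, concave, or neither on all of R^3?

psi is quadratic, so its Hessian is the constant matrix H = [[6, -2, 2], [-2, 6, -4], [2, -4, 6]].
Leading principal minors: 6, 32, 104.
All positive ⇒ H ≻ 0 ⇒ convex.

convex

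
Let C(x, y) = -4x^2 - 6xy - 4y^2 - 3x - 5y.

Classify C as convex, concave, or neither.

C is quadratic, so its Hessian is the constant matrix H = [[-8, -6], [-6, -8]].
det(H) = 28, tr(H) = -16.
det(H) > 0 and tr(H) < 0, so H is negative definite everywhere: concave.

concave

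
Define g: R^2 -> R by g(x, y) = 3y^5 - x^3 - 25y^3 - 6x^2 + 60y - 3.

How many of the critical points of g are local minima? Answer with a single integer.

2

g separates as a function of x plus a function of y, so ∇g=0 decouples.
∂g/∂x = -3x(x + 4) = 0 at x ∈ {-4, 0}; ∂g/∂y = 15(y - 2)(y - 1)(y + 1)(y + 2) = 0 at y ∈ {-2, -1, 1, 2}.
The Hessian is diagonal: diag(g_xx, g_yy). Second derivatives: g_xx(-4)=12, g_xx(0)=-12; g_yy(-2)=-180, g_yy(-1)=90, g_yy(1)=-90, g_yy(2)=180.
Local minima occur where both diagonal entries positive: (-4, -1), (-4, 2). Count: 2.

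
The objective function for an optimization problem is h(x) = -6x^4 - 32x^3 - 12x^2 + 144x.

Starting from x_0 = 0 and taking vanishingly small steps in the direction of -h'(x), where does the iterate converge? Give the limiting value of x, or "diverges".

-2

h'(x) = -24(x - 1)(x + 2)(x + 3), so h'(0) = 144.
Gradient descent moves in the -h' direction, i.e. x is decreasing.
The nearest critical point in that direction is x = -2, where h'' = 72 > 0 (a local minimum). The iterate converges there.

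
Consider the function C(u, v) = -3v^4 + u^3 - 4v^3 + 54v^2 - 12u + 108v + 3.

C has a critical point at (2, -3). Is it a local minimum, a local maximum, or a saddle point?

The mixed partial ∂²C/∂u∂v is 0, so the Hessian at any point is diag(C_uu, C_vv) = diag(6u, 12(-3v^2 - 2v + 9)).
At (2, -3): H = diag(12, -144).
The eigenvalues have opposite signs, so H is indefinite: a saddle point.

saddle point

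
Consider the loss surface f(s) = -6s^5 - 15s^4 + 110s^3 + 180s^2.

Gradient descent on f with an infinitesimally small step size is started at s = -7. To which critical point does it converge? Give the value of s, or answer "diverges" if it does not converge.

f'(s) = -30s(s - 3)(s + 1)(s + 4), so f'(-7) = -37800.
Gradient descent moves in the -f' direction, i.e. s is increasing.
The nearest critical point in that direction is s = -4, where f'' = 2520 > 0 (a local minimum). The iterate converges there.

-4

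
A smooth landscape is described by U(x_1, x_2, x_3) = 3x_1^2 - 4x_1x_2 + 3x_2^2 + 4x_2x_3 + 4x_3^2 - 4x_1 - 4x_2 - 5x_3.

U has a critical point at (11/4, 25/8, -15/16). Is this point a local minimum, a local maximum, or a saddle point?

The Hessian is constant: H = [[6, -4, 0], [-4, 6, 4], [0, 4, 8]].
Leading principal minors: Δ₁ = 6, Δ₂ = 20, Δ₃ = 64.
All leading minors are positive, so H is positive definite: a local minimum.

local minimum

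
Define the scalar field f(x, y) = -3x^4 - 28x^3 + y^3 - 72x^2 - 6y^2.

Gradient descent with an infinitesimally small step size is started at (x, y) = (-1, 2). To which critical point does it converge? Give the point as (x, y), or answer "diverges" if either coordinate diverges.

(-3, 4)

f is separable, so gradient descent decouples: x follows -∂f/∂x, y follows -∂f/∂y.
∂f/∂x = -12x(x + 3)(x + 4); at x=-1 this is 72, so x decreases.
∂f/∂y = 3y(y - 4); at y=2 this is -12, so y increases.
x converges to its nearest critical value -3 (a local min of the x-part); y converges to 4. The iterate converges to (-3, 4).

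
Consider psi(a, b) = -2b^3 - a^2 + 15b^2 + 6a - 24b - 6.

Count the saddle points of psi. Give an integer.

psi separates as a function of a plus a function of b, so ∇psi=0 decouples.
∂psi/∂a = -2(a - 3) = 0 at a ∈ {3}; ∂psi/∂b = -6(b - 4)(b - 1) = 0 at b ∈ {1, 4}.
The Hessian is diagonal: diag(psi_aa, psi_bb). Second derivatives: psi_aa(3)=-2; psi_bb(1)=18, psi_bb(4)=-18.
Saddle points occur where the two diagonal entries have opposite signs: (3, 1). Count: 1.

1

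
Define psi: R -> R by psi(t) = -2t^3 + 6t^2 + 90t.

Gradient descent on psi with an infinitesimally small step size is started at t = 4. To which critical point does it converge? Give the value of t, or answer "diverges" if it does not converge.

psi'(t) = -6(t - 5)(t + 3), so psi'(4) = 42.
Gradient descent moves in the -psi' direction, i.e. t is decreasing.
The nearest critical point in that direction is t = -3, where psi'' = 48 > 0 (a local minimum). The iterate converges there.

-3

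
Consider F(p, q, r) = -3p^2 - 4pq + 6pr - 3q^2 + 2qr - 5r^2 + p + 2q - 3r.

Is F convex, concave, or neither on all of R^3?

F is quadratic, so its Hessian is the constant matrix H = [[-6, -4, 6], [-4, -6, 2], [6, 2, -10]].
Leading principal minors: -6, 20, -56.
Signs alternate −, +, − ⇒ H ≺ 0 ⇒ concave.

concave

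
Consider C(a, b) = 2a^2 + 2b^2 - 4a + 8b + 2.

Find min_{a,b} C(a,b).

-8

C(a,b) separates as P(a) + Q(b) + 2, so its minimum is min P + min Q + 2.
P'(a) = 4a - 4 vanishes at a ∈ {1}; Q'(b) = 4b + 8 vanishes at b ∈ {-2}.
Local minima of P (where P''>0): P(1)=-2. Local minima of Q: Q(-2)=-8.
So the global minimum of C is P(1) + Q(-2) + 2 = -2 − 8 + 2 = -8, attained at (1, -2).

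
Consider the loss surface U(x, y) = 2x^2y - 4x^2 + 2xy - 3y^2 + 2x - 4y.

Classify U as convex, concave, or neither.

The term 2x^2y is cubic, so the Hessian is not constant.
∂²U/∂x² = 4y - 8, which takes both signs as y varies (negative for sufficiently negative y). A diagonal entry of the Hessian changing sign means the Hessian is neither positive- nor negative-semidefinite on all of R^2.

neither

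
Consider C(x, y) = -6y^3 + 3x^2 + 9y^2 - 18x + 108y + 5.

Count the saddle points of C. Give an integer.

1

C separates as a function of x plus a function of y, so ∇C=0 decouples.
∂C/∂x = 6(x - 3) = 0 at x ∈ {3}; ∂C/∂y = -18(y - 3)(y + 2) = 0 at y ∈ {-2, 3}.
The Hessian is diagonal: diag(C_xx, C_yy). Second derivatives: C_xx(3)=6; C_yy(-2)=90, C_yy(3)=-90.
Saddle points occur where the two diagonal entries have opposite signs: (3, 3). Count: 1.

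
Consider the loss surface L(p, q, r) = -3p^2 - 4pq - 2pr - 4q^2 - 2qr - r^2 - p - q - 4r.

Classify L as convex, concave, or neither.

L is quadratic, so its Hessian is the constant matrix H = [[-6, -4, -2], [-4, -8, -2], [-2, -2, -2]].
Leading principal minors: -6, 32, -40.
Signs alternate −, +, − ⇒ H ≺ 0 ⇒ concave.

concave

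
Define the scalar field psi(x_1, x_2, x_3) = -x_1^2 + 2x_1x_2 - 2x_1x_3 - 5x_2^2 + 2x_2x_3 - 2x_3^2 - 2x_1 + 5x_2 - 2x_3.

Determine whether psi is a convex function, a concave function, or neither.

psi is quadratic, so its Hessian is the constant matrix H = [[-2, 2, -2], [2, -10, 2], [-2, 2, -4]].
Leading principal minors: -2, 16, -32.
Signs alternate −, +, − ⇒ H ≺ 0 ⇒ concave.

concave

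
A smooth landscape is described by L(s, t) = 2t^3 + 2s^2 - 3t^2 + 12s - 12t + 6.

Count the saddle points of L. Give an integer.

1

L separates as a function of s plus a function of t, so ∇L=0 decouples.
∂L/∂s = 4(s + 3) = 0 at s ∈ {-3}; ∂L/∂t = 6(t - 2)(t + 1) = 0 at t ∈ {-1, 2}.
The Hessian is diagonal: diag(L_ss, L_tt). Second derivatives: L_ss(-3)=4; L_tt(-1)=-18, L_tt(2)=18.
Saddle points occur where the two diagonal entries have opposite signs: (-3, -1). Count: 1.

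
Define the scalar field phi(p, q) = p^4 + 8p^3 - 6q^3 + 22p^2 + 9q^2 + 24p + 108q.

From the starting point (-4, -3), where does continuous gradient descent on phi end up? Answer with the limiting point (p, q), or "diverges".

phi is separable, so gradient descent decouples: p follows -∂phi/∂p, q follows -∂phi/∂q.
∂phi/∂p = 4(p + 1)(p + 2)(p + 3); at p=-4 this is -24, so p increases.
∂phi/∂q = -18(q - 3)(q + 2); at q=-3 this is -108, so q increases.
p converges to its nearest critical value -3 (a local min of the p-part); q converges to -2. The iterate converges to (-3, -2).

(-3, -2)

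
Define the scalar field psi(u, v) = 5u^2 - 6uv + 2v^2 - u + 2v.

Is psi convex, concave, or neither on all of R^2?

convex

psi is quadratic, so its Hessian is the constant matrix H = [[10, -6], [-6, 4]].
det(H) = 4, tr(H) = 14.
det(H) > 0 and tr(H) > 0, so H is positive definite everywhere: convex.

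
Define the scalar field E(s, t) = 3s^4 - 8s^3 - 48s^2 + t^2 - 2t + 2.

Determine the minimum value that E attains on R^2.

-511

E(s,t) separates as P(s) + Q(t) + 2, so its minimum is min P + min Q + 2.
P'(s) = 12s(s - 4)(s + 2) vanishes at s ∈ {-2, 0, 4}; Q'(t) = 2(t - 1) vanishes at t ∈ {1}.
Local minima of P (where P''>0): P(-2)=-80, P(4)=-512. Local minima of Q: Q(1)=-1.
So the global minimum of E is P(4) + Q(1) + 2 = -512 − 1 + 2 = -511, attained at (4, 1).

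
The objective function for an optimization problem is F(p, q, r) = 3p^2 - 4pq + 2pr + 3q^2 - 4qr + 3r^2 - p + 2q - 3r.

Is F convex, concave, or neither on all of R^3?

F is quadratic, so its Hessian is the constant matrix H = [[6, -4, 2], [-4, 6, -4], [2, -4, 6]].
Leading principal minors: 6, 20, 64.
All positive ⇒ H ≻ 0 ⇒ convex.

convex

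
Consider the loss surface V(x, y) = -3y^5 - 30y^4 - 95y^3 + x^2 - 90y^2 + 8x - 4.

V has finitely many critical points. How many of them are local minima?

V separates as a function of x plus a function of y, so ∇V=0 decouples.
∂V/∂x = 2(x + 4) = 0 at x ∈ {-4}; ∂V/∂y = -15y(y + 1)(y + 3)(y + 4) = 0 at y ∈ {-4, -3, -1, 0}.
The Hessian is diagonal: diag(V_xx, V_yy). Second derivatives: V_xx(-4)=2; V_yy(-4)=180, V_yy(-3)=-90, V_yy(-1)=90, V_yy(0)=-180.
Local minima occur where both diagonal entries positive: (-4, -4), (-4, -1). Count: 2.

2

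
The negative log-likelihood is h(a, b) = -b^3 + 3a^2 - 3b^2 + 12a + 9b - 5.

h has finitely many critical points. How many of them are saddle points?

h separates as a function of a plus a function of b, so ∇h=0 decouples.
∂h/∂a = 6(a + 2) = 0 at a ∈ {-2}; ∂h/∂b = -3(b - 1)(b + 3) = 0 at b ∈ {-3, 1}.
The Hessian is diagonal: diag(h_aa, h_bb). Second derivatives: h_aa(-2)=6; h_bb(-3)=12, h_bb(1)=-12.
Saddle points occur where the two diagonal entries have opposite signs: (-2, 1). Count: 1.

1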